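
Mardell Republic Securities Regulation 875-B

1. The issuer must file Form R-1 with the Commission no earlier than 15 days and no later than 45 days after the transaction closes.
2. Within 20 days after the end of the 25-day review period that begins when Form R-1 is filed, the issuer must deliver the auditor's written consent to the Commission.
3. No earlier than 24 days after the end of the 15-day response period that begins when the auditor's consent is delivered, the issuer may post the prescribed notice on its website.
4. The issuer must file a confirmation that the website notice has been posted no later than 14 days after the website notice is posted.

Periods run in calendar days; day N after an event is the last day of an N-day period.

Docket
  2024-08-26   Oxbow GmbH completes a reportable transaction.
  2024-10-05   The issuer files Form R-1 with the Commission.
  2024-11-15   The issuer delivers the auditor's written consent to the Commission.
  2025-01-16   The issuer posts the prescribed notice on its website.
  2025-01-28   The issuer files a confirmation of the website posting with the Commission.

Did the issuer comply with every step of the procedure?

Yes

Step 1: the window is 15–45 days after 2024-08-26 (when the transaction closes), so 2024-09-10 through 2024-10-10; done 2024-10-05 — within the window.
Step 2: 20 days after 2024-10-30 (end of the 25-day review period, which began when Form R-1 is filed on 2024-10-05) is 2024-11-19; done 2024-11-15 — timely.
Step 3: the earliest permitted date is 24 days after 2024-11-30 (end of the 15-day response period, which began when the auditor's consent is delivered on 2024-11-15), i.e. 2024-12-24; done 2025-01-16, after the minimum wait.
Step 4: 14 days after 2025-01-16 (when the website notice is posted) is 2025-01-30; completed 2025-01-28, before the deadline.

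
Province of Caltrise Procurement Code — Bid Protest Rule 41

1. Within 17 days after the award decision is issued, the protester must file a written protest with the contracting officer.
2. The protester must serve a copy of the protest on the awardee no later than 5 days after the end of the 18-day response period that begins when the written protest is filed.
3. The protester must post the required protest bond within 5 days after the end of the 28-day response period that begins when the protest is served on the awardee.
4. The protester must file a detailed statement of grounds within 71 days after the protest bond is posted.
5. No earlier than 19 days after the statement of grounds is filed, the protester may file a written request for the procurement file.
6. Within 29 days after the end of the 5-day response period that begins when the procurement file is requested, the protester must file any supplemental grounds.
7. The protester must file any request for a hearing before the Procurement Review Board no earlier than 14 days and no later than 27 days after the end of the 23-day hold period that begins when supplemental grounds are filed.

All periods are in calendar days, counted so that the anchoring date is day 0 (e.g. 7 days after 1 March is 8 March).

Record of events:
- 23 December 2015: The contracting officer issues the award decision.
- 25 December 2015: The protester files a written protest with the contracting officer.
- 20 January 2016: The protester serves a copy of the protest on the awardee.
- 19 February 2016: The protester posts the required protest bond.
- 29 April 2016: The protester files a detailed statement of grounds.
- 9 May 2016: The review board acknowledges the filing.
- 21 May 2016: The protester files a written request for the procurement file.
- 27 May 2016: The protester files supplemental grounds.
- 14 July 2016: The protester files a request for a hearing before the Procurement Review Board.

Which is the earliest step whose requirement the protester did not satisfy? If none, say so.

Step 2

Step 1: 17 days after 23 December 2015 (when the award decision is issued) is 9 January 2016; completed 25 December 2015, before the deadline.
Step 2: 5 days after 12 January 2016 (end of the 18-day response period, which began when the written protest is filed on 25 December 2015) is 17 January 2016; done 20 January 2016 — 3 days late.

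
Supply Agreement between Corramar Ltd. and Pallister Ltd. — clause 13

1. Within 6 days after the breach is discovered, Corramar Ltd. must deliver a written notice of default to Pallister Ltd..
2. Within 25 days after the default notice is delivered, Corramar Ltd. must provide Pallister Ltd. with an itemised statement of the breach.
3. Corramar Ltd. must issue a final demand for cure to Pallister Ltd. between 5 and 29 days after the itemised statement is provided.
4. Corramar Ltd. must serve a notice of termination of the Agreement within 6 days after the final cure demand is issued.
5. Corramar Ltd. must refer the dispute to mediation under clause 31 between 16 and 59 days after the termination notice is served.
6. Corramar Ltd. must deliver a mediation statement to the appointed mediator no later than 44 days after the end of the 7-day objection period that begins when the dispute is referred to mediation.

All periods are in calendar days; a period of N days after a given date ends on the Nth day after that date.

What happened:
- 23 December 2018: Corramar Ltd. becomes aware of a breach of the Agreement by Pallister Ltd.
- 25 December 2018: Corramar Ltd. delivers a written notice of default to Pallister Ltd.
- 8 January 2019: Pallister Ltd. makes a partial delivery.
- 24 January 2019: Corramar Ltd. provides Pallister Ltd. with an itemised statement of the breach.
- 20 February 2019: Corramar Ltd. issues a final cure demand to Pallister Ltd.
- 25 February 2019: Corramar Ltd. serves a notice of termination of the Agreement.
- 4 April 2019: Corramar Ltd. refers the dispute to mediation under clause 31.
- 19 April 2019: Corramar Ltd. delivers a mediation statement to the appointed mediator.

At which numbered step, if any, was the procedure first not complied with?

Step 2

(1) due by 23 December 2018 + 6 days = 29 December 2018; completed 25 December 2018, before the deadline.
(2) due by 25 December 2018 + 25 days = 19 January 2019; done 24 January 2019 — 5 days late.
The procedure was therefore not followed at step 2.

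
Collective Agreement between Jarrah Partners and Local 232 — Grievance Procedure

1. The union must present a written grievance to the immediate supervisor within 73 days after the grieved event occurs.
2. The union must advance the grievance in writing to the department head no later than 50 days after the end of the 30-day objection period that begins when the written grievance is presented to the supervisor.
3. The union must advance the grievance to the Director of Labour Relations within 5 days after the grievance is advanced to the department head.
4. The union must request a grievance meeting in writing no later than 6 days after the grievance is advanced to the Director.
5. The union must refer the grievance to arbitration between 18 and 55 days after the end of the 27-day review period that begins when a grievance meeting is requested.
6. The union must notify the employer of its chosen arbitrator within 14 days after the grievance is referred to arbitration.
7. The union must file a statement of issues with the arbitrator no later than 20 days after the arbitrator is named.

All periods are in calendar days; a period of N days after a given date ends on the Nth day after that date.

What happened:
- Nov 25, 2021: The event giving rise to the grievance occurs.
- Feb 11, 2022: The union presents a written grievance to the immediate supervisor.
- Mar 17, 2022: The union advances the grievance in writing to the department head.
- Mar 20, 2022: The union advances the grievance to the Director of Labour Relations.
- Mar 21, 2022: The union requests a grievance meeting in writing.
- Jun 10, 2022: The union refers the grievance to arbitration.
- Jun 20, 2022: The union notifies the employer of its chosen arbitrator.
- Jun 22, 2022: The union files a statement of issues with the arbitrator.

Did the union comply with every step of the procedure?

Step 1: 73 days after Nov 25, 2021 (when the grieved event occurs) is Feb 6, 2022; done Feb 11, 2022 — 5 days late.
Later steps need not be reached.

No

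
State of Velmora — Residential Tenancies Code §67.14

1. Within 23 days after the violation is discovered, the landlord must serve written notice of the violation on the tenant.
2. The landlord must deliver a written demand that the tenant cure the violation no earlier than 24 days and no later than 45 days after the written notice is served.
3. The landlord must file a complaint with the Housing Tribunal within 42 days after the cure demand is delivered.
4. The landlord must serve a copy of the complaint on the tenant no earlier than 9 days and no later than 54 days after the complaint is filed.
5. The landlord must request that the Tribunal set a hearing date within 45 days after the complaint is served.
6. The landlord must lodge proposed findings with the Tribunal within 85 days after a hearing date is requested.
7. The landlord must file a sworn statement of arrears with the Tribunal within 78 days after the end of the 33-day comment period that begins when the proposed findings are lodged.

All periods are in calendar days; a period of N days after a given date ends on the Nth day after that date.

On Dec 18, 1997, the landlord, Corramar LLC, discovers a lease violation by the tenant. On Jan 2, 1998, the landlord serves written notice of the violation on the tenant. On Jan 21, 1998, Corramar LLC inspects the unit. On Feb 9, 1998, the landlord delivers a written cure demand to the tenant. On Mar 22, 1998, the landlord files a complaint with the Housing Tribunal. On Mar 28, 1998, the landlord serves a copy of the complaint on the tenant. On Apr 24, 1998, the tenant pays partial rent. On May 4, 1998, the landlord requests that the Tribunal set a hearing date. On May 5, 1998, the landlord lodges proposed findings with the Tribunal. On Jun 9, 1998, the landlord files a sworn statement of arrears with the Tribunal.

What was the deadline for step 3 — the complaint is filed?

Mar 23, 1998

Step 3 runs from Feb 9, 1998, when the cure demand is delivered. 42 days after Feb 9, 1998 is Mar 23, 1998.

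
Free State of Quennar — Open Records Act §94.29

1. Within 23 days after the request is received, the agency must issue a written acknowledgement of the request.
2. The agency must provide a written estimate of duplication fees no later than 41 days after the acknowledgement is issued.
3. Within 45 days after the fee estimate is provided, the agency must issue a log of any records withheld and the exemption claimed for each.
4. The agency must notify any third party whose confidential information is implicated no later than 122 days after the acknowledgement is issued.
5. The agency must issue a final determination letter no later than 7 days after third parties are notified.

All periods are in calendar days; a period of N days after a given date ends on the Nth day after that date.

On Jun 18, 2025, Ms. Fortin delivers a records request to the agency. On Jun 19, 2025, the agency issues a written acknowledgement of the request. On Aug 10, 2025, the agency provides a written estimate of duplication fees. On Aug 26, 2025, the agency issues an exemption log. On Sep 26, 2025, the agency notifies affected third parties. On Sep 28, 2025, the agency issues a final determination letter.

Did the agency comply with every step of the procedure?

(1) due by Jun 18, 2025 + 23 days = Jul 11, 2025; Jun 19, 2025 is within that limit.
(2) due by Jun 19, 2025 + 41 days = Jul 30, 2025; not done until Aug 10, 2025, 11 days after the deadline.
Later steps need not be reached.

No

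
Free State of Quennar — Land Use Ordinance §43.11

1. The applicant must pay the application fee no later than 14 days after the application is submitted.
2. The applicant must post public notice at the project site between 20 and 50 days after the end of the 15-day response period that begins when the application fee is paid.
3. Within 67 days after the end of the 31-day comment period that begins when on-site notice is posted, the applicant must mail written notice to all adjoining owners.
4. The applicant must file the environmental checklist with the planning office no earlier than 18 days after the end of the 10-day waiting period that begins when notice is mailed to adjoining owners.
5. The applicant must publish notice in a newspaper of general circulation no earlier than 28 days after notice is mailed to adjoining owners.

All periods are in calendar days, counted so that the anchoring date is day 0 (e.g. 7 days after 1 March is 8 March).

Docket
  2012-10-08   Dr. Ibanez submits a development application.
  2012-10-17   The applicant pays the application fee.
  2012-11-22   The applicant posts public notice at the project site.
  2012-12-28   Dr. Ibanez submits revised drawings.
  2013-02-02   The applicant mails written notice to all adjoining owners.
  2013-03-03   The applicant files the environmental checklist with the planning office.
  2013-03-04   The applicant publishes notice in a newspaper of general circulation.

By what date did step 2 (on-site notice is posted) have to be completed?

2012-12-21

The application fee is paid on 2012-10-17; the 15-day response period therefore ends 2012-11-01, and step 2 runs from that date. The window is 20–50 days after 2012-11-01; it closes on 2012-12-21.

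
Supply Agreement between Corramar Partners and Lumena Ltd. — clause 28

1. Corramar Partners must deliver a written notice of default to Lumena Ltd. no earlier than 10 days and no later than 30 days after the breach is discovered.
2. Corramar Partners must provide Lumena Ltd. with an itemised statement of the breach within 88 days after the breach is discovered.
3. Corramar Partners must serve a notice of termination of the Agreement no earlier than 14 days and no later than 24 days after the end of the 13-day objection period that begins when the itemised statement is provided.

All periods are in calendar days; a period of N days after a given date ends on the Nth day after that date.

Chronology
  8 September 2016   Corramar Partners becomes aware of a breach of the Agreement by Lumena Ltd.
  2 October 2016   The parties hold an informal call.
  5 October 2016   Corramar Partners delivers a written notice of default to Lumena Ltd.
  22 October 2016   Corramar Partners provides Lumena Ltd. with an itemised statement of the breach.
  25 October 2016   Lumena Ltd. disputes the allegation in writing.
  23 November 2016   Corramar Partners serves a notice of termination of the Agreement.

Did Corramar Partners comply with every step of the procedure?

Yes

(1) the permitted window runs from 8 September 2016 + 10 = 18 September 2016 to 8 September 2016 + 30 = 8 October 2016; 5 October 2016 falls inside that range.
(2) due by 8 September 2016 + 88 days = 5 December 2016; completed 22 October 2016, before the deadline.
(3) the permitted window runs from 4 November 2016 + 14 = 18 November 2016 to 4 November 2016 + 24 = 28 November 2016; done 23 November 2016 — within the window.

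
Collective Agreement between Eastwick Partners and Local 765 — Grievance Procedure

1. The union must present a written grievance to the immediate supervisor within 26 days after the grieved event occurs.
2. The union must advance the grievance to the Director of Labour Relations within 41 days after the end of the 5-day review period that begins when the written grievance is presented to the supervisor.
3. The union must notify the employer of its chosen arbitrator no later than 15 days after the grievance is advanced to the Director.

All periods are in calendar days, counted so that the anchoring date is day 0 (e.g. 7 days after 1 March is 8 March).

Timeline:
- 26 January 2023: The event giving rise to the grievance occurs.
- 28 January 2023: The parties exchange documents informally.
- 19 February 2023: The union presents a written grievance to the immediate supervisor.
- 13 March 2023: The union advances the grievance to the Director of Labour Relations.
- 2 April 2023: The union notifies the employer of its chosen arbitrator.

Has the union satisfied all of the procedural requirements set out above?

No

(1) due by 26 January 2023 + 26 days = 21 February 2023; 19 February 2023 is within that limit.
(2) due by 24 February 2023 + 41 days = 6 April 2023; 13 March 2023 is within that limit.
(3) due by 13 March 2023 + 15 days = 28 March 2023; done 2 April 2023 — 5 days late.
The analysis stops there.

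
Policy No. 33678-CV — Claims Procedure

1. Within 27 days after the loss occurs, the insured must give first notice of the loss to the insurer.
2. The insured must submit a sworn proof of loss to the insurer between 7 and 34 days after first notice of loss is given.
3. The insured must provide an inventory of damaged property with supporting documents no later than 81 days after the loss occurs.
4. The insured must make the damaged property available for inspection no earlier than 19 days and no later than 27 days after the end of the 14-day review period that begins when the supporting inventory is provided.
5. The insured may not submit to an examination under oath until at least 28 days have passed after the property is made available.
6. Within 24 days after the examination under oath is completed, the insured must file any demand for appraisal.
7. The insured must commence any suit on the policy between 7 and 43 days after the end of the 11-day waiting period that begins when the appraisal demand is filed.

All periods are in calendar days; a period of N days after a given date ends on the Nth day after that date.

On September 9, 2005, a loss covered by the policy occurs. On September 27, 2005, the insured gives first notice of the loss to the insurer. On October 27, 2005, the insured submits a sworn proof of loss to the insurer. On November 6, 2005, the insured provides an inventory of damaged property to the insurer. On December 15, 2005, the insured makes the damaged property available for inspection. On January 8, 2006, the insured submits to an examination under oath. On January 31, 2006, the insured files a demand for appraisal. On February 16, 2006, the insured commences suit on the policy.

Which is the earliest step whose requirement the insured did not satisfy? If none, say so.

Step 5

Step 1 — counting 27 days from September 9, 2005 (when the loss occurs) gives a deadline of October 6, 2005; completed September 27, 2005, before the deadline.
Step 2 — 7 and 34 days from September 27, 2005 (when first notice of loss is given) are October 4, 2005 and October 31, 2005 respectively; October 27, 2005 falls inside that range.
Step 3 — counting 81 days from September 9, 2005 (when the loss occurs) gives a deadline of November 29, 2005; completed November 6, 2005, before the deadline.
Step 4 — 19 and 27 days from November 20, 2005 (end of the 14-day review period, which began when the supporting inventory is provided on November 6, 2005) are December 9, 2005 and December 17, 2005 respectively; done December 15, 2005 — within the window.
Step 5 — must wait 28 days from December 15, 2005 (when the property is made available), so not before January 12, 2006; acted on January 8, 2006, 4 days prematurely.
Later steps need not be reached.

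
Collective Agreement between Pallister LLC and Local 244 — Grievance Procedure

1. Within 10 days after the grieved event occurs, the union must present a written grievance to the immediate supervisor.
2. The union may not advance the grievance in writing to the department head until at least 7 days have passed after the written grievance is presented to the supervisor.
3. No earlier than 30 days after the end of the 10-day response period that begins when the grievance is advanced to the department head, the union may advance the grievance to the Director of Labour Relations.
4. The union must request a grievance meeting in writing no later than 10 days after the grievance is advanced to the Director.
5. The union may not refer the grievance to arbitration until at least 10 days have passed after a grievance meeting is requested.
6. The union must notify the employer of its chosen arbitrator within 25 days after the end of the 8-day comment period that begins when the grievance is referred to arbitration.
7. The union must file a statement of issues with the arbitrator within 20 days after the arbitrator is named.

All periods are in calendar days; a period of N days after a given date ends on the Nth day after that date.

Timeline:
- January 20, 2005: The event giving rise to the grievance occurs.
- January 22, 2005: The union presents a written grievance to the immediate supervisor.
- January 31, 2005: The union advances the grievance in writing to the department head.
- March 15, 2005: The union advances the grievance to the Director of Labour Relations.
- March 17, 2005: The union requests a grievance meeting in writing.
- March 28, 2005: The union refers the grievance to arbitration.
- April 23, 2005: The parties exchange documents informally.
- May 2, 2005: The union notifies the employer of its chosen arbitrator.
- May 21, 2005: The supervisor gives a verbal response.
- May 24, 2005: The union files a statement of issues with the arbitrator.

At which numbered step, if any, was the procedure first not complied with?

Step 1 — counting 10 days from January 20, 2005 (when the grieved event occurs) gives a deadline of January 30, 2005; done January 22, 2005 — timely.
Step 2 — must wait 7 days from January 22, 2005 (when the written grievance is presented to the supervisor), so not before January 29, 2005; done January 31, 2005, after the minimum wait.
Step 3 — must wait 30 days from February 10, 2005 (end of the 10-day response period, which began when the grievance is advanced to the department head on January 31, 2005), so not before March 12, 2005; done March 15, 2005, after the minimum wait.
Step 4 — counting 10 days from March 15, 2005 (when the grievance is advanced to the Director) gives a deadline of March 25, 2005; done March 17, 2005 — timely.
Step 5 — must wait 10 days from March 17, 2005 (when a grievance meeting is requested), so not before March 27, 2005; done March 28, 2005, after the minimum wait.
Step 6 — counting 25 days from April 5, 2005 (end of the 8-day comment period, which began when the grievance is referred to arbitration on March 28, 2005) gives a deadline of April 30, 2005; May 2, 2005 misses that deadline by 2 days.

Step 6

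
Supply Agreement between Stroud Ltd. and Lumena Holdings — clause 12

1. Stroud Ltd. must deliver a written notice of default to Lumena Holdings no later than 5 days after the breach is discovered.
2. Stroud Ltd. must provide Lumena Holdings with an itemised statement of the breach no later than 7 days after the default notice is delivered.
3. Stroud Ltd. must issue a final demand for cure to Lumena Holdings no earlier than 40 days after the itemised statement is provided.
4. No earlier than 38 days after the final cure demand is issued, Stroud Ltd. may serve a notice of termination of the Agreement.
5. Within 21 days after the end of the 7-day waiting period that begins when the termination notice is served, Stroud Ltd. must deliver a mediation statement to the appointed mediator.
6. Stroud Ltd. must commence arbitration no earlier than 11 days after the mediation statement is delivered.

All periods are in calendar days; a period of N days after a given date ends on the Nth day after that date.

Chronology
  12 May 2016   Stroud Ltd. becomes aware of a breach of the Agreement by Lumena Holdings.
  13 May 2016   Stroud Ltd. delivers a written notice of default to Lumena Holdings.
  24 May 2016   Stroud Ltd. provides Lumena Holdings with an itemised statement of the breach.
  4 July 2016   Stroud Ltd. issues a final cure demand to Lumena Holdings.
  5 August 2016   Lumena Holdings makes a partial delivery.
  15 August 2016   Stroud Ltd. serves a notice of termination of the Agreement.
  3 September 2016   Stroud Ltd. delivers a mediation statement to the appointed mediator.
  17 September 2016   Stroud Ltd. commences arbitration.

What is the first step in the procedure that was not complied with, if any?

Step 2

Step 1: 5 days after 12 May 2016 (when the breach is discovered) is 17 May 2016; done 13 May 2016 — timely.
Step 2: 7 days after 13 May 2016 (when the default notice is delivered) is 20 May 2016; done 24 May 2016 — 4 days late.
That is the first point of non-compliance.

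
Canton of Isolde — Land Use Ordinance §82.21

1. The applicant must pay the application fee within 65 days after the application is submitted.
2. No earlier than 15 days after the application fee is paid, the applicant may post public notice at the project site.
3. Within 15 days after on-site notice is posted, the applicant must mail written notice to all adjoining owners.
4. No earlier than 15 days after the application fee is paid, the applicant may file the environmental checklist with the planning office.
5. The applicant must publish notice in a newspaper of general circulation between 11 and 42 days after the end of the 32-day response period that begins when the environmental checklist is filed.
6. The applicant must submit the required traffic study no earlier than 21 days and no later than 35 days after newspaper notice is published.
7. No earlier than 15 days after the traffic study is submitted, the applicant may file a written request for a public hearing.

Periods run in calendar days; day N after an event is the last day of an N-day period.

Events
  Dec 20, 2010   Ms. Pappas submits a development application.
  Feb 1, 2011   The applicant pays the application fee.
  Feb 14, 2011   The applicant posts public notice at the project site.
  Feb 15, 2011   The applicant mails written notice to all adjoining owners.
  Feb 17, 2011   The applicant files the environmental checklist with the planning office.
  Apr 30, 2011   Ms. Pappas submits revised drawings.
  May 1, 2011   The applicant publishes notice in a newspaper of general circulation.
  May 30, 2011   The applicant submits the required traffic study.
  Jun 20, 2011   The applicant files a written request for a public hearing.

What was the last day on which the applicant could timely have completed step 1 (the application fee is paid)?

Feb 23, 2011

Step 1 runs from Dec 20, 2010, when the application is submitted. 65 days after Dec 20, 2010 is Feb 23, 2011.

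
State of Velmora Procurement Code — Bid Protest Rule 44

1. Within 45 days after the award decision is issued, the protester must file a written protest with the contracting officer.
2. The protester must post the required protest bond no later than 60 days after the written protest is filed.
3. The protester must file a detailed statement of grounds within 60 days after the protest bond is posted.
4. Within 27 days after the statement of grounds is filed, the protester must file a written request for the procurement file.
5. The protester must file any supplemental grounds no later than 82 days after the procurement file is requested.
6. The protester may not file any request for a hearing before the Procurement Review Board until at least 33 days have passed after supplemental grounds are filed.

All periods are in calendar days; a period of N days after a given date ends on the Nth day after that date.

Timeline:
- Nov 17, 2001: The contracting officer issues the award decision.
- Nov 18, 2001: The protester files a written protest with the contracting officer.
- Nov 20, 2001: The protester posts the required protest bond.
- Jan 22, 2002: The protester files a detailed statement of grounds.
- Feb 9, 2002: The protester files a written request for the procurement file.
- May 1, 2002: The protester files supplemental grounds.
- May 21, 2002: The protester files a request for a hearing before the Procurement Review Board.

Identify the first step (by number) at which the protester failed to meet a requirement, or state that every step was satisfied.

Step 3

(1) due by Nov 17, 2001 + 45 days = Jan 1, 2002; Nov 18, 2001 is within that limit.
(2) due by Nov 18, 2001 + 60 days = Jan 17, 2002; completed Nov 20, 2001, before the deadline.
(3) due by Nov 20, 2001 + 60 days = Jan 19, 2002; Jan 22, 2002 misses that deadline by 3 days.
No need to go further; step 3 was not satisfied.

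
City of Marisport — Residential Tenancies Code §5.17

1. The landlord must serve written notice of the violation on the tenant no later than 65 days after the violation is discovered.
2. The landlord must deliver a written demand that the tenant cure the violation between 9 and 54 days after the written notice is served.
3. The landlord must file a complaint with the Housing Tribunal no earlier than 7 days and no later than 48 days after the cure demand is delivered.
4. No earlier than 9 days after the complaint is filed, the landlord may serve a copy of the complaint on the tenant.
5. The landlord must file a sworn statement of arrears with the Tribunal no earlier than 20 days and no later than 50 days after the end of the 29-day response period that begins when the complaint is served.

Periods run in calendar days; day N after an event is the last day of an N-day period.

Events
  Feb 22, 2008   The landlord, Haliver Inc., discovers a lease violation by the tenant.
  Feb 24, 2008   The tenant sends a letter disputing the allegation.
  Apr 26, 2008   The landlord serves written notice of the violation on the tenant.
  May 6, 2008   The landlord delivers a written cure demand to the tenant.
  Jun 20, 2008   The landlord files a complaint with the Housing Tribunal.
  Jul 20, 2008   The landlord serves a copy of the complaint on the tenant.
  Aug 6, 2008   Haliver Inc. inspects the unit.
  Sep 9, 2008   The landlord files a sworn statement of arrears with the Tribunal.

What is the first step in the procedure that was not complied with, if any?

Step 1 — counting 65 days from Feb 22, 2008 (when the violation is discovered) gives a deadline of Apr 27, 2008; done Apr 26, 2008 — timely.
Step 2 — 9 and 54 days from Apr 26, 2008 (when the written notice is served) are May 5, 2008 and Jun 19, 2008 respectively; May 6, 2008 falls inside that range.
Step 3 — 7 and 48 days from May 6, 2008 (when the cure demand is delivered) are May 13, 2008 and Jun 23, 2008 respectively; Jun 20, 2008 falls inside that range.
Step 4 — must wait 9 days from Jun 20, 2008 (when the complaint is filed), so not before Jun 29, 2008; done Jul 20, 2008, after the minimum wait.
Step 5 — 20 and 50 days from Aug 18, 2008 (end of the 29-day response period, which began when the complaint is served on Jul 20, 2008) are Sep 7, 2008 and Oct 7, 2008 respectively; Sep 9, 2008 falls inside that range.

None — every step was satisfied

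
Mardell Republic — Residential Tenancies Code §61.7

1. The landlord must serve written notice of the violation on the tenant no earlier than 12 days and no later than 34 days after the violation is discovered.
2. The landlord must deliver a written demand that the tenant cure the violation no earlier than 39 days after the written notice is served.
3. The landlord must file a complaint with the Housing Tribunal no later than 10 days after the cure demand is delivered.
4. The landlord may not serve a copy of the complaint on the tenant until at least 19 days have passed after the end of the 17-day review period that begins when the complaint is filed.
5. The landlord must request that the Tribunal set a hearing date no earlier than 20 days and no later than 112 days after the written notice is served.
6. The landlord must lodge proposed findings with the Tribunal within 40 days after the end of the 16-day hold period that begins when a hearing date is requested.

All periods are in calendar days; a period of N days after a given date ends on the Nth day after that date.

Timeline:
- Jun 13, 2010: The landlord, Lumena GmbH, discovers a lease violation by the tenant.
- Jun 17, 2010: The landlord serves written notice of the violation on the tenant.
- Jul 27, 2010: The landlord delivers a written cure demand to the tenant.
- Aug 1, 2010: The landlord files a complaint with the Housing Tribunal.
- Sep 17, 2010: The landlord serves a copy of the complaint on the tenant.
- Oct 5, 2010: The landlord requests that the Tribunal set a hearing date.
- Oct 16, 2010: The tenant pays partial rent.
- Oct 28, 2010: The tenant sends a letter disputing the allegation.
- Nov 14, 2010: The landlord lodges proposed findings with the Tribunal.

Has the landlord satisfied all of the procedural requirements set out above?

No

Step 1 — 12 and 34 days from Jun 13, 2010 (when the violation is discovered) are Jun 25, 2010 and Jul 17, 2010 respectively; Jun 17, 2010 is 8 days too early.
The analysis stops there.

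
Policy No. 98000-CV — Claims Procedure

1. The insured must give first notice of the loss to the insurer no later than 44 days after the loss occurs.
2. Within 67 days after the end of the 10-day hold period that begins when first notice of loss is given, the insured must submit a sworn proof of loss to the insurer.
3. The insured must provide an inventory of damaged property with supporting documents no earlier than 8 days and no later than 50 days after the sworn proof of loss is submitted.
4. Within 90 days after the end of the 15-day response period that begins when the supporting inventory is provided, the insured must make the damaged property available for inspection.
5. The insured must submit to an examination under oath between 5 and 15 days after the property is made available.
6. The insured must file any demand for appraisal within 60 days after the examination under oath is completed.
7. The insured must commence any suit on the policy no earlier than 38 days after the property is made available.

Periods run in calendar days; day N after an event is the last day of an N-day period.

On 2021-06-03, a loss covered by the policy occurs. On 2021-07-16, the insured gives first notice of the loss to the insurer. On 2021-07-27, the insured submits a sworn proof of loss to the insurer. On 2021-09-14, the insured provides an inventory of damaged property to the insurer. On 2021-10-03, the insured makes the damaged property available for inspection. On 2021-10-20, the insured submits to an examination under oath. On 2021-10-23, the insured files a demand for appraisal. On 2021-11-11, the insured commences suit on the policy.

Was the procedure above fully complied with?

No

Step 1: 44 days after 2021-06-03 (when the loss occurs) is 2021-07-17; done 2021-07-16 — timely.
Step 2: 67 days after 2021-07-26 (end of the 10-day hold period, which began when first notice of loss is given on 2021-07-16) is 2021-10-01; done 2021-07-27 — timely.
Step 3: the window is 8–50 days after 2021-07-27 (when the sworn proof of loss is submitted), so 2021-08-04 through 2021-09-15; 2021-09-14 falls inside that range.
Step 4: 90 days after 2021-09-29 (end of the 15-day response period, which began when the supporting inventory is provided on 2021-09-14) is 2021-12-28; completed 2021-10-03, before the deadline.
Step 5: the window is 5–15 days after 2021-10-03 (when the property is made available), so 2021-10-08 through 2021-10-18; 2021-10-20 is 2 days past the end of the window.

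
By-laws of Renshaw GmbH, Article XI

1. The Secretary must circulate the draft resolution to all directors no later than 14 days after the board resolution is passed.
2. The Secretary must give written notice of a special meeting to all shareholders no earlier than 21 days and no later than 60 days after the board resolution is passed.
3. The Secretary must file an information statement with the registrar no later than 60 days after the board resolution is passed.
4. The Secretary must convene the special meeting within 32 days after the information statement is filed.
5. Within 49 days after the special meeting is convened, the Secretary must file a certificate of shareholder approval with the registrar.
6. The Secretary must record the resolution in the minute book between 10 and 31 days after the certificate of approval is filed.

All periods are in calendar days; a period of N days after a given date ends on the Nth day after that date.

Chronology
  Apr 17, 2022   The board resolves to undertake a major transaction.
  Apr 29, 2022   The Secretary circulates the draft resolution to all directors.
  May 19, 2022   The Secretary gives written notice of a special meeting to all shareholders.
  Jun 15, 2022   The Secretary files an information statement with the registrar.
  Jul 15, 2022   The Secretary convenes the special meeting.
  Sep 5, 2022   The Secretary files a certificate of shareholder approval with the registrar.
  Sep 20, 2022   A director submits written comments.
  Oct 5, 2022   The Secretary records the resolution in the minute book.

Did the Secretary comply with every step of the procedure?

No

Step 1 — counting 14 days from Apr 17, 2022 (when the board resolution is passed) gives a deadline of May 1, 2022; completed Apr 29, 2022, before the deadline.
Step 2 — 21 and 60 days from Apr 17, 2022 (when the board resolution is passed) are May 8, 2022 and Jun 16, 2022 respectively; May 19, 2022 falls inside that range.
Step 3 — counting 60 days from Apr 17, 2022 (when the board resolution is passed) gives a deadline of Jun 16, 2022; Jun 15, 2022 is within that limit.
Step 4 — counting 32 days from Jun 15, 2022 (when the information statement is filed) gives a deadline of Jul 17, 2022; done Jul 15, 2022 — timely.
Step 5 — counting 49 days from Jul 15, 2022 (when the special meeting is convened) gives a deadline of Sep 2, 2022; done Sep 5, 2022 — 3 days late.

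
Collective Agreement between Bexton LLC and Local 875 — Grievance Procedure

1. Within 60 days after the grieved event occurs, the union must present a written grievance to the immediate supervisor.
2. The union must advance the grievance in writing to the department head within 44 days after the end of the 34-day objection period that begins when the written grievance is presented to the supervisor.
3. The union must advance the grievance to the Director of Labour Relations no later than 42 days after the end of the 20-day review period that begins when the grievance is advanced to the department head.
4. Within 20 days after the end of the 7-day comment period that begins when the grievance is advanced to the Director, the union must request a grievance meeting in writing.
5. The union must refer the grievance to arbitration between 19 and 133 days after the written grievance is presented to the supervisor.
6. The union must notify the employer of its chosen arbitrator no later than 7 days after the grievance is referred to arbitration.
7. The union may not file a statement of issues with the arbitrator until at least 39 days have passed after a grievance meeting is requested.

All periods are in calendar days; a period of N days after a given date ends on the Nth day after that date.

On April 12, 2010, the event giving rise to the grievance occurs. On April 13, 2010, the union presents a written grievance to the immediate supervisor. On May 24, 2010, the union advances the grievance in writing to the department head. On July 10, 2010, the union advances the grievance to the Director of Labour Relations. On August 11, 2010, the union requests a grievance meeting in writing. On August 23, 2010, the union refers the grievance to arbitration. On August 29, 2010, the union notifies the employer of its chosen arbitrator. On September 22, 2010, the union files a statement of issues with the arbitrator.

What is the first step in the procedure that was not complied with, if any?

(1) due by April 12, 2010 + 60 days = June 11, 2010; done April 13, 2010 — timely.
(2) due by May 17, 2010 + 44 days = June 30, 2010; May 24, 2010 is within that limit.
(3) due by June 13, 2010 + 42 days = July 25, 2010; done July 10, 2010 — timely.
(4) due by July 17, 2010 + 20 days = August 6, 2010; done August 11, 2010 — 5 days late.

Step 4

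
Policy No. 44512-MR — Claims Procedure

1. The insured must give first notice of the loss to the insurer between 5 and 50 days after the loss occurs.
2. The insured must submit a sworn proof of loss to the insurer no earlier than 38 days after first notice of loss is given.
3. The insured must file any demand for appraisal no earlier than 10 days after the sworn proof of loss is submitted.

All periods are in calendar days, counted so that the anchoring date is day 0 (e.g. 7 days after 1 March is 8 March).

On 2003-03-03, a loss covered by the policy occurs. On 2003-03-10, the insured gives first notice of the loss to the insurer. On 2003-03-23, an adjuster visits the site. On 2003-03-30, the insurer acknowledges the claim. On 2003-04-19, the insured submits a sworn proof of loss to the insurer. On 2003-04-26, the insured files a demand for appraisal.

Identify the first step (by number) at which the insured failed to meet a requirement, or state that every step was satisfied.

(1) the permitted window runs from 2003-03-03 + 5 = 2003-03-08 to 2003-03-03 + 50 = 2003-04-22; done 2003-03-10 — within the window.
(2) permitted from 2003-03-10 + 38 days = 2003-04-17 onward; done 2003-04-19 — permitted.
(3) permitted from 2003-04-19 + 10 days = 2003-04-29 onward; done 2003-04-26 — 3 days too early.
That is the first point of non-compliance.

Step 3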